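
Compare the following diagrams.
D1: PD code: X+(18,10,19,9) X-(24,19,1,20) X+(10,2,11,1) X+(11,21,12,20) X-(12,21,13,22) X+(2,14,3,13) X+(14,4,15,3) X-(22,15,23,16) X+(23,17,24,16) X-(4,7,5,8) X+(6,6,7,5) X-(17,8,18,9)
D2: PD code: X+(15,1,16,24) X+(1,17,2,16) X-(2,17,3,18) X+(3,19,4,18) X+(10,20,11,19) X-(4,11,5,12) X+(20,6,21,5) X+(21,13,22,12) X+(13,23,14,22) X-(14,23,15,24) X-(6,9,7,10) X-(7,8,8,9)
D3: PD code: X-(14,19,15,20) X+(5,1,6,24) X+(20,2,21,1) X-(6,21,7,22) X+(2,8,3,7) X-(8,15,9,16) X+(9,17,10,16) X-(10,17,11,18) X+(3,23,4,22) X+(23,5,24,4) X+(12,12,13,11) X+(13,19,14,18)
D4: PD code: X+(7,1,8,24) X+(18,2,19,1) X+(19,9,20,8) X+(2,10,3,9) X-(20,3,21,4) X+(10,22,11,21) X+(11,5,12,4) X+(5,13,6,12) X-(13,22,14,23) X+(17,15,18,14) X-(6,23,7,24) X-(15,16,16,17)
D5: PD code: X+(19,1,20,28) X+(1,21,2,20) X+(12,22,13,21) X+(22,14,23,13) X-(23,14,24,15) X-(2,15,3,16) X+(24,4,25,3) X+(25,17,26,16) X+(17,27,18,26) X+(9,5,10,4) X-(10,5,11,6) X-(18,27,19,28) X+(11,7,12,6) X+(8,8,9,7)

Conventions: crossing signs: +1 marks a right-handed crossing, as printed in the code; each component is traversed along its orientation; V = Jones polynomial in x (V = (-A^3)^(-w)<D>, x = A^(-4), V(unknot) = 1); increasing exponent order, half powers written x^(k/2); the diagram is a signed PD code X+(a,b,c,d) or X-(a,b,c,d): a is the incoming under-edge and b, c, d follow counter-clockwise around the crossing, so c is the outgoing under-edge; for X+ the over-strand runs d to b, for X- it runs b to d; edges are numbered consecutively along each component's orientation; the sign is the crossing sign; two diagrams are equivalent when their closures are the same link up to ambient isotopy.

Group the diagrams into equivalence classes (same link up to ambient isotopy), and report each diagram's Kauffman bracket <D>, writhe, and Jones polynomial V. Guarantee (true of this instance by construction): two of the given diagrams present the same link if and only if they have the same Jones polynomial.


classes: {D1} | {D2, D3, D4, D5}
V(D1) = x + x^3 - x^4  [12 crossings, <D> = -A^-10 + A^-6 + A^2, w = +2]
V(D2) = x - x^2 + 2x^3 - x^4 + x^5 - x^6  (w +2, c 12, <D> = -A^-18 + A^-14 - A^-10 + 2A^-6 - A^-2 + A^2)
D3 (bracket -A^-12 + A^-8 - A^-4 + 2 - A^4 + A^8; 12 crossings at w = +4): V = x - x^2 + 2x^3 - x^4 + x^5 - x^6
D4 (bracket -A^-12 + A^-8 - A^-4 + 2 - A^4 + A^8; 12 crossings at w = +4): V = x - x^2 + 2x^3 - x^4 + x^5 - x^6
D5 (bracket -A^-6 + A^-2 - A^2 + 2A^6 - A^10 + A^14; 14 crossings at w = +6): V = x - x^2 + 2x^3 - x^4 + x^5 - x^6
note: 2 values of V(x) split the 5 diagrams


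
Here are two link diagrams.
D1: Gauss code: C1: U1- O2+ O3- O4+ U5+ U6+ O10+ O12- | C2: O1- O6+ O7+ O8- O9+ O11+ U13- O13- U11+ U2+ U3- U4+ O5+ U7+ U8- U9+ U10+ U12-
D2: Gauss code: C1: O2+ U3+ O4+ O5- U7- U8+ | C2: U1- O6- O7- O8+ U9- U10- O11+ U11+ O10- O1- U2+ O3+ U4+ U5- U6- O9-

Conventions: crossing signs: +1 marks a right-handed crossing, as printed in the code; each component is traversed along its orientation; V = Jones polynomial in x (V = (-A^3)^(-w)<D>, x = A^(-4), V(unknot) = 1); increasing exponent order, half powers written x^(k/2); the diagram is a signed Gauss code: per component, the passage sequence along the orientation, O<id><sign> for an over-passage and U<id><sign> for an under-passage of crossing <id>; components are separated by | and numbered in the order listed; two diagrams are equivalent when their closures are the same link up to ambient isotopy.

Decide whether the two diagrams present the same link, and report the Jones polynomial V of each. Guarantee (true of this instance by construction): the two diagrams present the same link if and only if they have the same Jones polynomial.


equivalent: no
V(D1) = -x^(1/2) - x^(5/2)  (w +3, c 13, <D> = A^-1 + A^7)
D2 (bracket A^-9 + 2A^-1 - A^3 + A^7 - A^11; 11 crossings at w = -1): V = x^(-7/2) - x^(-5/2) + x^(-3/2) - 2x^(-1/2) - x^(3/2)
why: 2 values of V(x) split the 2 diagrams


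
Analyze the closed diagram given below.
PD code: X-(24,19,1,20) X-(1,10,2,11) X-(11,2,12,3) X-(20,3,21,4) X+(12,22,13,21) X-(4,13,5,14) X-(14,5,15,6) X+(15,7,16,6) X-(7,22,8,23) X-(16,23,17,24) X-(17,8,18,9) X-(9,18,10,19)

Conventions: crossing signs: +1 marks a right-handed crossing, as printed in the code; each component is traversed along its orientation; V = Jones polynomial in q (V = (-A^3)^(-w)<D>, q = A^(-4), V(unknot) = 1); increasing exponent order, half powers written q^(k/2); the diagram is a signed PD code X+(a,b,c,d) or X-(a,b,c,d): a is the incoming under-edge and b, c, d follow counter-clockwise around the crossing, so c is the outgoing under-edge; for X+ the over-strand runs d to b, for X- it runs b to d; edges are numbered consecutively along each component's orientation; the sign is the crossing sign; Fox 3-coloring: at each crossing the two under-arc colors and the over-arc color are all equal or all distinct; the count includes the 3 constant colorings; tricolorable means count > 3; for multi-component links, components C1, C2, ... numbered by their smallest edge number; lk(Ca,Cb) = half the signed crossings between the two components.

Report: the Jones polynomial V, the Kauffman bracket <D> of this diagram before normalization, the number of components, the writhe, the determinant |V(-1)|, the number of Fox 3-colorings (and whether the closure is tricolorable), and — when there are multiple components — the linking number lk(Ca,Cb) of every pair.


Jones polynomial: V(q) = -q^-8 + q^-5 + q^-3
<D> = A^-12 + A^-4 - A^8; writhe -8
components 1, writhe -8 (12 crossings)
3-colorings: 9 of 3^12, det 3 — tricolorable
note: det 3 = |V(-1)|; divisible by 3, so tricolorable


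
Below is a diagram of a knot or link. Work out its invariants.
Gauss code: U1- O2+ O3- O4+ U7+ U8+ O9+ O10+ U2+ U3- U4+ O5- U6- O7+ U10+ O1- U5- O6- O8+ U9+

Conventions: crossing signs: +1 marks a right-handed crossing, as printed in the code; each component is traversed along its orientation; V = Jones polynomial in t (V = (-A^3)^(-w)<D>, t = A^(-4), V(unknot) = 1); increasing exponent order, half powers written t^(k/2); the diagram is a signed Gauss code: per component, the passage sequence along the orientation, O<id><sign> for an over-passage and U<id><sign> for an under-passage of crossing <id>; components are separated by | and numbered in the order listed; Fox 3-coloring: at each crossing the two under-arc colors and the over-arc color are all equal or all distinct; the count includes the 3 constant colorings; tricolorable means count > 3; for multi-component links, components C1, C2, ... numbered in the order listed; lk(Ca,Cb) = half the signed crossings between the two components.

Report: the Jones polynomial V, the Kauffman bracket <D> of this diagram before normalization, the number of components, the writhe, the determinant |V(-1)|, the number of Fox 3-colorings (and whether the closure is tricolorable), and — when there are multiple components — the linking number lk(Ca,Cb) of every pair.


V = -t^-1 + 2 - t + 2t^2 - t^3 + t^4 - t^5
<D> = -A^-14 + A^-10 - A^-6 + 2A^-2 - A^2 + 2A^6 - A^10 (w = +2)
1 component over 10 crossings, w = +2
9 Fox colorings among 3^10, |V(-1)| = 9: tricolorable
why: w = +2 (over 10 crossings) is diagram-only; (-A^3)^(-2) removes it from V


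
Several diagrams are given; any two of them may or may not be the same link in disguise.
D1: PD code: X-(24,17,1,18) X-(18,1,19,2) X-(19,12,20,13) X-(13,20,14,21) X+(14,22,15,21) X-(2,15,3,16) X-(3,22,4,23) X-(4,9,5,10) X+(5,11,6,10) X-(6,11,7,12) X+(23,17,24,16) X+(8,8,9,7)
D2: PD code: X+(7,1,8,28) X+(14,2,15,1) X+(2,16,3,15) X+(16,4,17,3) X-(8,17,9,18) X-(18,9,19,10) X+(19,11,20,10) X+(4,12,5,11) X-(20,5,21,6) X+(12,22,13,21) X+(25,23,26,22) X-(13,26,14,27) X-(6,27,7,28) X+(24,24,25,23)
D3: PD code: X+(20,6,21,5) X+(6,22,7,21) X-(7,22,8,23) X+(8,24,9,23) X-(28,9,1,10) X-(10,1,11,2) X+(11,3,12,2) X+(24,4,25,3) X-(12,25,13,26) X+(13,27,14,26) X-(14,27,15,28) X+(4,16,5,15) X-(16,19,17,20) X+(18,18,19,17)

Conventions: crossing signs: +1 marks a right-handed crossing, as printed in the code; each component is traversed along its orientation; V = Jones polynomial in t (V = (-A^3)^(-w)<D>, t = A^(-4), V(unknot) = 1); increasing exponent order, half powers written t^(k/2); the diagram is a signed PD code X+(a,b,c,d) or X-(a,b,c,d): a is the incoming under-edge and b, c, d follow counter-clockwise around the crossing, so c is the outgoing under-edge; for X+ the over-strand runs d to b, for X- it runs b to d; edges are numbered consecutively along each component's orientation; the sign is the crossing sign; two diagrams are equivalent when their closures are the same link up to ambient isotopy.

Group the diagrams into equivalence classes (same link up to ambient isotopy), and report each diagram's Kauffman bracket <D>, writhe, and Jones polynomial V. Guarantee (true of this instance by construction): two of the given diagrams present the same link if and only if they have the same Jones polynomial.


classes: {D1} | {D2, D3}
V(D1) = -t^-4 + t^-3 + t^-1  [12 crossings, <D> = A^-8 + 1 - A^4, w = -4]
V(D2) = t^-1 - 1 + 2t - 2t^2 + 2t^3 - 2t^4 + t^5  (w +4, c 14, <D> = A^-8 - 2A^-4 + 2 - 2A^4 + 2A^8 - A^12 + A^16)
V(D3) = t^-1 - 1 + 2t - 2t^2 + 2t^3 - 2t^4 + t^5  [14 crossings, <D> = A^-14 - 2A^-10 + 2A^-6 - 2A^-2 + 2A^2 - A^6 + A^10, w = +2]
note: V(t) takes 2 values over 3 diagrams, fixing the grouping


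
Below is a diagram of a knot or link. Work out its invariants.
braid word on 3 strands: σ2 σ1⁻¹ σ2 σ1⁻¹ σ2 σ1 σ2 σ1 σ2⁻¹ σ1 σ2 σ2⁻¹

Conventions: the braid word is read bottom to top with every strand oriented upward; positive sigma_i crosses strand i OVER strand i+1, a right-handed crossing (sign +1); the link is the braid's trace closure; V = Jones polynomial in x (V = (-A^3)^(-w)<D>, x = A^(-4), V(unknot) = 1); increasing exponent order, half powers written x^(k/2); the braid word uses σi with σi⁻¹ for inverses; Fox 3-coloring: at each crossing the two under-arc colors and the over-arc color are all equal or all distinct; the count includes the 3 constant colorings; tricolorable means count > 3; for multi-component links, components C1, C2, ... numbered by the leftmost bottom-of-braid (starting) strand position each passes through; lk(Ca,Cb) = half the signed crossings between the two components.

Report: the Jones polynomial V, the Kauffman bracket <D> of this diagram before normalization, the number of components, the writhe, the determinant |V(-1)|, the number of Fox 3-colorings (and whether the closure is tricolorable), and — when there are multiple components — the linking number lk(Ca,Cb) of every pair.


V(x) = 2x - 2x^2 + 3x^3 - 3x^4 + 2x^5 - 2x^6 + x^7
bracket: A^-16 - 2A^-12 + 2A^-8 - 3A^-4 + 3 - 2A^4 + 2A^8, w = +4
1 component, writhe +4, over 12 crossings
det 15, colorings 9 of 3^12 — tricolorable
observation: V spans 6 powers of x: at least 6 crossings in any diagram


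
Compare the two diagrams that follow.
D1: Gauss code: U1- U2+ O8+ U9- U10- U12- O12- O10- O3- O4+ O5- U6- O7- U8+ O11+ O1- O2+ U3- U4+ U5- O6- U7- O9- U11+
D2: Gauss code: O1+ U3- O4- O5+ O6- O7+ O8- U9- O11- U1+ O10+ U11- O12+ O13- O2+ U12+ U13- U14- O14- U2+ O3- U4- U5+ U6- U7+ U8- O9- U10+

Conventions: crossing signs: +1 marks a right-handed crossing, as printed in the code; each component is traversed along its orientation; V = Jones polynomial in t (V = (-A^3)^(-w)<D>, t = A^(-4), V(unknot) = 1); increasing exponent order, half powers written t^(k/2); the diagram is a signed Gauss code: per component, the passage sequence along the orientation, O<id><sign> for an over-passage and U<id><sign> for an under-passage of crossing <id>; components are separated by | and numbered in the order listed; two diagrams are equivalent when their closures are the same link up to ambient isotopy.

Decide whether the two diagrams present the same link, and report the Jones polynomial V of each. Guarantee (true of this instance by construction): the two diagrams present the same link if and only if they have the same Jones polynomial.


equivalent: yes
V(D1) = t^-5 - 2t^-4 + 2t^-3 - 2t^-2 + 2t^-1 - 1 + t  (w -4, c 12, <D> = A^-16 - A^-12 + 2A^-8 - 2A^-4 + 2 - 2A^4 + A^8)
V(D2) = t^-5 - 2t^-4 + 2t^-3 - 2t^-2 + 2t^-1 - 1 + t  [14 crossings, <D> = A^-10 - A^-6 + 2A^-2 - 2A^2 + 2A^6 - 2A^10 + A^14, w = -2]
key observation: one V(t) for all 2 diagrams — one class (guaranteed)


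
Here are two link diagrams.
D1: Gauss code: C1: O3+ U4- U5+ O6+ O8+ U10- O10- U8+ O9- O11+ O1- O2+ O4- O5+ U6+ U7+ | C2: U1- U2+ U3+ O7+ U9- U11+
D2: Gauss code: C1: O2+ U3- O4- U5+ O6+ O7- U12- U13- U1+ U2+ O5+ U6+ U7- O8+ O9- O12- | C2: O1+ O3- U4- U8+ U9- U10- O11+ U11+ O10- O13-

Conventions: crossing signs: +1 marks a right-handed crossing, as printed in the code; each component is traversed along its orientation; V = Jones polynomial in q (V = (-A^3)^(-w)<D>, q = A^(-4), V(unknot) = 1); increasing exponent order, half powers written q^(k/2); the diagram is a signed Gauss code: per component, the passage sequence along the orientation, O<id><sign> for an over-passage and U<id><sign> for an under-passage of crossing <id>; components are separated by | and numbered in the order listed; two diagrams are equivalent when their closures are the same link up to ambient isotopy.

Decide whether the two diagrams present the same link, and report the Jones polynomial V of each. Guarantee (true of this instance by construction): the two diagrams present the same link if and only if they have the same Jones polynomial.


same link: no
V(D1) = -q^(1/2) - q^(5/2)  [11 crossings, <D> = A^-1 + A^7, w = +3]
V(D2) = -q^(-5/2) - q^(-1/2)  [13 crossings, <D> = A^-1 + A^7, w = -1]
insight: comparing 2 Jones polynomials yields 2 groups


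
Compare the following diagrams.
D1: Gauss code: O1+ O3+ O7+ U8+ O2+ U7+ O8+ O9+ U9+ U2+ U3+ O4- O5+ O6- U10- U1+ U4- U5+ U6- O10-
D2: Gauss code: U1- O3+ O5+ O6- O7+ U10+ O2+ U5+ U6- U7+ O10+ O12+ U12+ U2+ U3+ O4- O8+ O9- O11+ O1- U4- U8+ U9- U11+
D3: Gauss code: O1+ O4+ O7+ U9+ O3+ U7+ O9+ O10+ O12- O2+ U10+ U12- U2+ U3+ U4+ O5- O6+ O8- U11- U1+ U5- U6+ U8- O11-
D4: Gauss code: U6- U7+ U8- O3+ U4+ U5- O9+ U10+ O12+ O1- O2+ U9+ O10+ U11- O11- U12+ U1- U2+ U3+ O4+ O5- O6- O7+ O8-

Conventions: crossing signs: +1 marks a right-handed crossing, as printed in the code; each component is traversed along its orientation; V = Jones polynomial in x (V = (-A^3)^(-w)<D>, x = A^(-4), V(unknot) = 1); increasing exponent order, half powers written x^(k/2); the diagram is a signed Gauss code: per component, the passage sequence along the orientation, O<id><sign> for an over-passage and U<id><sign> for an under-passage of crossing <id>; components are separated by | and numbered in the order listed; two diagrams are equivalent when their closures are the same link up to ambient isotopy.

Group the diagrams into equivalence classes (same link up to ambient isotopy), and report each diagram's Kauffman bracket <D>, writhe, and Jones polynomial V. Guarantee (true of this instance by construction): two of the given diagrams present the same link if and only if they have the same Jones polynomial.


grouping into links: {D1, D2, D3, D4}
V(D1) = x + x^3 - x^4  (w +4, c 10, <D> = -A^-4 + 1 + A^8)
V(D2) = x + x^3 - x^4  (w +4, c 12, <D> = -A^-4 + 1 + A^8)
V(D3) = x + x^3 - x^4  (w +4, c 12, <D> = -A^-4 + 1 + A^8)
V(D4) = x + x^3 - x^4  (w +2, c 12, <D> = -A^-10 + A^-6 + A^2)
why: all 4 diagrams share one V(x), hence one class


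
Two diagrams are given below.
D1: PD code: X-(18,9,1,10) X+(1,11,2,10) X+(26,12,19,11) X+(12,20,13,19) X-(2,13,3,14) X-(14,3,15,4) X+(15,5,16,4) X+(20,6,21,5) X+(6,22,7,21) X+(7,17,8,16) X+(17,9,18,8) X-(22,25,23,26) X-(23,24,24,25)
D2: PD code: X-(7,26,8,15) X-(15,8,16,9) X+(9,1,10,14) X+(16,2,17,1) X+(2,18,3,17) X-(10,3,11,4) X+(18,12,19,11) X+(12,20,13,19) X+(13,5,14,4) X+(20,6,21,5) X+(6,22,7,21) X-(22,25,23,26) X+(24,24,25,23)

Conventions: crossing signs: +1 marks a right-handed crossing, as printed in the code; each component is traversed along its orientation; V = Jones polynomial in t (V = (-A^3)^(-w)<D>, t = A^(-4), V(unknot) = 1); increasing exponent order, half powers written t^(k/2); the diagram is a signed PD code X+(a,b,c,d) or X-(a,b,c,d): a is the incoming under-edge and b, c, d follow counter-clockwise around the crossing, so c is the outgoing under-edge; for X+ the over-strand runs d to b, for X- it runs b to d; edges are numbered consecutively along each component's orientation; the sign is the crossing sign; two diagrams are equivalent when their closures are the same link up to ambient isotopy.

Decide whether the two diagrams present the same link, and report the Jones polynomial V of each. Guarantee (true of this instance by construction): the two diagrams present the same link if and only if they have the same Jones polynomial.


equivalent: yes
V(D1) = -t^(3/2) + t^(5/2) - 3t^(7/2) + 2t^(9/2) - 2t^(11/2) + 2t^(13/2) - t^(15/2)  (w +3, c 13, <D> = A^-21 - 2A^-17 + 2A^-13 - 2A^-9 + 3A^-5 - A^-1 + A^3)
D2 (bracket A^-15 - 2A^-11 + 2A^-7 - 2A^-3 + 3A - A^5 + A^9; 13 crossings at w = +5): V = -t^(3/2) + t^(5/2) - 3t^(7/2) + 2t^(9/2) - 2t^(11/2) + 2t^(13/2) - t^(15/2)
why: one V(t) for all 2 diagrams — one class (guaranteed)


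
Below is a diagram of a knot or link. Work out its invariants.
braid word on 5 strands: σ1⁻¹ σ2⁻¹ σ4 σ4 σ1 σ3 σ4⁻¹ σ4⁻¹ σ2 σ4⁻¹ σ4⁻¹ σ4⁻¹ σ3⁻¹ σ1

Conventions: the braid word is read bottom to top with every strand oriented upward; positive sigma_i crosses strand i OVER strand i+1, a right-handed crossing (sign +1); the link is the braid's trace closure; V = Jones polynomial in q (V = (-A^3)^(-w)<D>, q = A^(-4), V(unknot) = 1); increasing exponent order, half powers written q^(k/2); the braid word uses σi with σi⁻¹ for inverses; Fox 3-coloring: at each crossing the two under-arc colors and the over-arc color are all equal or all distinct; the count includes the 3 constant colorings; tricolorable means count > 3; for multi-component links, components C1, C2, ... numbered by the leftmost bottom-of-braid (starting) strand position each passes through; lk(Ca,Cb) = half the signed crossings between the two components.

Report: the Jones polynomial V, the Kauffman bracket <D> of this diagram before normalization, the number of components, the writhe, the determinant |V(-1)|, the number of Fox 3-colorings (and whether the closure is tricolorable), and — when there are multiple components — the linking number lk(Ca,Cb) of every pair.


V = -q^-4 + q^-3 + q^-1
<D> = A^-2 + A^6 - A^10 (w = -2)
1 component over 14 crossings, w = -2
9 Fox colorings among 3^14, |V(-1)| = 3: tricolorable
why: w = -2 (over 14 crossings) is diagram-only; (-A^3)^(2) removes it from V


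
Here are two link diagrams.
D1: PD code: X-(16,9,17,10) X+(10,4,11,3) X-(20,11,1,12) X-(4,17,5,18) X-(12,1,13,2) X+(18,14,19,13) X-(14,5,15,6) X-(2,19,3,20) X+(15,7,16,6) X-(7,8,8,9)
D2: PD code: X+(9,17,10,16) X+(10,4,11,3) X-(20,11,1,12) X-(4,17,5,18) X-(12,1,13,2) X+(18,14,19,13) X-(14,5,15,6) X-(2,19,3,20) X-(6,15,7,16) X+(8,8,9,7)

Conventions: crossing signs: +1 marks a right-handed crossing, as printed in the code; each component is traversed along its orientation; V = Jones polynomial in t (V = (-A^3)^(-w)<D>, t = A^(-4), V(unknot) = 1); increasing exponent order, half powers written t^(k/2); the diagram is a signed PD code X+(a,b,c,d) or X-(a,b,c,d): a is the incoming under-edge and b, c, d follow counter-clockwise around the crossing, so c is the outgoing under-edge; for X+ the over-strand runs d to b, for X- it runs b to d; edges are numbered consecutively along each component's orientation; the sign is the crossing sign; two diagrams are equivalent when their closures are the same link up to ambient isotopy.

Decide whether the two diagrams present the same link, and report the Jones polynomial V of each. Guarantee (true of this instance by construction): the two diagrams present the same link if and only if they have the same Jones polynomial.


same link: yes
V(D1) = -t^-6 + 2t^-5 - 3t^-4 + 4t^-3 - 3t^-2 + 3t^-1 - 2 + t  [10 crossings, <D> = A^-16 - 2A^-12 + 3A^-8 - 3A^-4 + 4 - 3A^4 + 2A^8 - A^12, w = -4]
V(D2) = -t^-6 + 2t^-5 - 3t^-4 + 4t^-3 - 3t^-2 + 3t^-1 - 2 + t  [10 crossings, <D> = A^-10 - 2A^-6 + 3A^-2 - 3A^2 + 4A^6 - 3A^10 + 2A^14 - A^18, w = -2]
insight: from 10 to 10 crossings by R-moves: one link, two diagrams


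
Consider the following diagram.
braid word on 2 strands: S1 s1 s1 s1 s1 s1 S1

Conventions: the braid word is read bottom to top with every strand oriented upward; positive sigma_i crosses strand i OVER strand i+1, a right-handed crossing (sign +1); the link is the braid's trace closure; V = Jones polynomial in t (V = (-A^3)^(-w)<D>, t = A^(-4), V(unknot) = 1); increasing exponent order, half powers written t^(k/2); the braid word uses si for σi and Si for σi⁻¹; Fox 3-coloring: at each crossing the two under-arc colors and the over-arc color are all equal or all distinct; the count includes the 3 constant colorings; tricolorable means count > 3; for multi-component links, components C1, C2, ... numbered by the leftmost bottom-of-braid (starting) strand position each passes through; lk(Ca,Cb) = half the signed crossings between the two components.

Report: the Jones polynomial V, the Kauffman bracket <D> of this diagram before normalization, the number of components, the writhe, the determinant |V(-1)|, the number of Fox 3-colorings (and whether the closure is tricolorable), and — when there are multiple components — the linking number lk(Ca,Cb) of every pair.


V(t) = t + t^3 - t^4
bracket: A^-7 - A^-3 - A^5, w = +3
1 component, writhe +3, over 7 crossings
det 3, colorings 9 of 3^7 — tricolorable
observation: one generator, power 3: the (2,3) torus pattern


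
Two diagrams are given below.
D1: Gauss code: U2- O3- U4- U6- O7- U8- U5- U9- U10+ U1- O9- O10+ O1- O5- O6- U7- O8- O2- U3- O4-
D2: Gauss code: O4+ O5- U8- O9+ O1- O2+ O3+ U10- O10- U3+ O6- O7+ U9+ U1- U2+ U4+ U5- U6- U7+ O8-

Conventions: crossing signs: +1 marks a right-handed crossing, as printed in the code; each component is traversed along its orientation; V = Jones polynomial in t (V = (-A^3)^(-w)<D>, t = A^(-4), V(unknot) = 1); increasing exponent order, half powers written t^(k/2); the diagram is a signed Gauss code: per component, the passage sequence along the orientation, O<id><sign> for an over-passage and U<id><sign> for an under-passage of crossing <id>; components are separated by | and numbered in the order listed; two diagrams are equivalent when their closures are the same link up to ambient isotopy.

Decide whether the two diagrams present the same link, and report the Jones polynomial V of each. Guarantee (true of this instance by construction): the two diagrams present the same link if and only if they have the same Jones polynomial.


equivalent: no
V(D1) = t^-8 - 2t^-7 + t^-6 - 2t^-5 + 2t^-4 + t^-2  (w -8, c 10, <D> = A^-16 + 2A^-8 - 2A^-4 + 1 - 2A^4 + A^8)
V(D2) = 1  [10 crossings, <D> = 1, w = 0]
key observation: V(t) takes 2 values over 2 diagrams, fixing the grouping


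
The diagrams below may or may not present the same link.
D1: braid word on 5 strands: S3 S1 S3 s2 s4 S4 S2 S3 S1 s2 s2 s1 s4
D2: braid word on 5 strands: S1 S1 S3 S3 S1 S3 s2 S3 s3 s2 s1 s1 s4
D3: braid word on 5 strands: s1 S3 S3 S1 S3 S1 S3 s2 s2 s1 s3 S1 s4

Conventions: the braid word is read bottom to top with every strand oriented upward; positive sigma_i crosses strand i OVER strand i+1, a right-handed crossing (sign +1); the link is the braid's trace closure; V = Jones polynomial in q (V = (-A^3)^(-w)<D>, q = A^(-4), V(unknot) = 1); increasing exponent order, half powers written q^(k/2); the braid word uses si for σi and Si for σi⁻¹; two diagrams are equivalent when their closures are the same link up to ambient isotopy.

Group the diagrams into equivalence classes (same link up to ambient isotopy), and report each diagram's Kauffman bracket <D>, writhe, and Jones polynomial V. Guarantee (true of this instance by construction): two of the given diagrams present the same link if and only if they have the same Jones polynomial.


classes: {D1, D2, D3}
V(D1) = q^(-7/2) - q^(-5/2) + q^(-3/2) - 2q^(-1/2) - q^(3/2)  [13 crossings, <D> = A^-9 + 2A^-1 - A^3 + A^7 - A^11, w = -1]
V(D2) = q^(-7/2) - q^(-5/2) + q^(-3/2) - 2q^(-1/2) - q^(3/2)  [13 crossings, <D> = A^-9 + 2A^-1 - A^3 + A^7 - A^11, w = -1]
V(D3) = q^(-7/2) - q^(-5/2) + q^(-3/2) - 2q^(-1/2) - q^(3/2)  (w -1, c 13, <D> = A^-9 + 2A^-1 - A^3 + A^7 - A^11)
insight: all 3 diagrams share one V(q), hence one class


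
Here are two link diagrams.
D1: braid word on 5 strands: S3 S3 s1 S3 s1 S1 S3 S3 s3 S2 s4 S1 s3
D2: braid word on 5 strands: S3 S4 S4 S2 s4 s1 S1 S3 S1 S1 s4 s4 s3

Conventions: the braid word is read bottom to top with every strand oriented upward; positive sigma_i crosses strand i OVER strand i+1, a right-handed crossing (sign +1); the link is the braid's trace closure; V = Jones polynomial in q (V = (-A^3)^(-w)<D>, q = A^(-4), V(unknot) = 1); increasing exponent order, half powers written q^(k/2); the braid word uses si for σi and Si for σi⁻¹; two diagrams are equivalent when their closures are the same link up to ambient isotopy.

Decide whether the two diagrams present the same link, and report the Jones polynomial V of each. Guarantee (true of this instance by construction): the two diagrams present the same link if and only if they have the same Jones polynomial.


equivalent: no
V(D1) = q^(-9/2) - q^(-5/2) - q^(-3/2) - q^(-1/2)  (w -3, c 13, <D> = A^-7 + A^-3 + A - A^9)
V(D2) = -q^(-5/2) - q^(-1/2)  (w -3, c 13, <D> = A^-7 + A)
why: 2 classes among 2 diagrams; unequal V(q) rules out equality


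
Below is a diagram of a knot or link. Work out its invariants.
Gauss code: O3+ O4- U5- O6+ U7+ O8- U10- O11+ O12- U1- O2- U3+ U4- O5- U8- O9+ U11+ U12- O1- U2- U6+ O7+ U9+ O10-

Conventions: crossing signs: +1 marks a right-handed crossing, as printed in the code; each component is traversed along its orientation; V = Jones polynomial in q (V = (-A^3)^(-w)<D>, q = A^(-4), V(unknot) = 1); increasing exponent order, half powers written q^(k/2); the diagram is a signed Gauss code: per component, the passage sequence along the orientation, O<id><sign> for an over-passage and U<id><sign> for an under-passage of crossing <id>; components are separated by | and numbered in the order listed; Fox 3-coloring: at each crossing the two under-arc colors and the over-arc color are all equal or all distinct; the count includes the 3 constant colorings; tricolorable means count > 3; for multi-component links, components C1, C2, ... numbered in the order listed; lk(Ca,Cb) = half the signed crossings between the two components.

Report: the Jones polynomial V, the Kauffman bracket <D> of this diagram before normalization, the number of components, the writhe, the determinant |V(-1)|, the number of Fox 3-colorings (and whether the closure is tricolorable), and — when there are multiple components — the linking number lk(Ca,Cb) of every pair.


V = -q^-5 + q^-4 - q^-3 + 2q^-2 - q^-1 + 2 - q
<D> = -A^-10 + 2A^-6 - A^-2 + 2A^2 - A^6 + A^10 - A^14 (w = -2)
1 component over 12 crossings, w = -2
9 Fox colorings among 3^12, |V(-1)| = 9: tricolorable
why: the span of V is 6, forcing >= 6 crossings in any diagram


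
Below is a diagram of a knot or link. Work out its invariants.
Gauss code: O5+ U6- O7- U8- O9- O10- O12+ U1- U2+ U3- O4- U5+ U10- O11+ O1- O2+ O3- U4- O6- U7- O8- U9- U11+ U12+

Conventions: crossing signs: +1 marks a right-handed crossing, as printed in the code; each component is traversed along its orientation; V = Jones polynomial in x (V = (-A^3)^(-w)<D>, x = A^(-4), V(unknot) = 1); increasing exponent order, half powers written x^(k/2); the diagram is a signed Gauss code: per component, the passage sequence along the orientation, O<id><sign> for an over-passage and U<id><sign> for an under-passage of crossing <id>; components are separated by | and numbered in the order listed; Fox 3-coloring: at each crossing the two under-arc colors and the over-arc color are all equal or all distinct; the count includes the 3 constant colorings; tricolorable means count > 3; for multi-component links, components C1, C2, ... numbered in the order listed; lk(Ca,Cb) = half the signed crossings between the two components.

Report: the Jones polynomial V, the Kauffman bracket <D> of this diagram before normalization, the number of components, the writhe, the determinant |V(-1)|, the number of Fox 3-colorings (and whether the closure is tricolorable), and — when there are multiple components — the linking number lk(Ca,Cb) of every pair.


V(x) = x^-8 - 2x^-7 + 3x^-6 - 4x^-5 + 3x^-4 - 3x^-3 + 3x^-2 - x^-1 + 1
bracket: A^-12 - A^-8 + 3A^-4 - 3 + 3A^4 - 4A^8 + 3A^12 - 2A^16 + A^20, w = -4
1 component, writhe -4, over 12 crossings
det 21, colorings 9 of 3^12 — tricolorable
observation: the span of V is 8, forcing >= 8 crossings in any diagram


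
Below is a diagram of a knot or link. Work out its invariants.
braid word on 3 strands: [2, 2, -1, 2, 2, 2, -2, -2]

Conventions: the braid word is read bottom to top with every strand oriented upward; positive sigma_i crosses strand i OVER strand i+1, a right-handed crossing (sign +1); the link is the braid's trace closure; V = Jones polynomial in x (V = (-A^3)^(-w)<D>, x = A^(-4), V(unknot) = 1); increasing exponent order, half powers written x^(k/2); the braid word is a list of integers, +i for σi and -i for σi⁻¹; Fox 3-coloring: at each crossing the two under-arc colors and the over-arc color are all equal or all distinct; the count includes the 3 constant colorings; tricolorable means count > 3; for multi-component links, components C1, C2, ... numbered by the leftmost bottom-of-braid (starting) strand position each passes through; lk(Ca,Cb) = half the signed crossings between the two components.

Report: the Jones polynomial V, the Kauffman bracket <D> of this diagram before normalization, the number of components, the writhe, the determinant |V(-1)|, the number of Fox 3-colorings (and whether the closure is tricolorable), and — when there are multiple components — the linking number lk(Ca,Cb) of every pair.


Jones polynomial: V(x) = x + x^3 - x^4
<D> = -A^-10 + A^-6 + A^2; writhe +2
components 1, writhe +2 (8 crossings)
3-colorings: 9 of 3^8, det 3 — tricolorable
note: inverse pairs cancel, leaving σ2 σ2 σ1⁻¹ σ2


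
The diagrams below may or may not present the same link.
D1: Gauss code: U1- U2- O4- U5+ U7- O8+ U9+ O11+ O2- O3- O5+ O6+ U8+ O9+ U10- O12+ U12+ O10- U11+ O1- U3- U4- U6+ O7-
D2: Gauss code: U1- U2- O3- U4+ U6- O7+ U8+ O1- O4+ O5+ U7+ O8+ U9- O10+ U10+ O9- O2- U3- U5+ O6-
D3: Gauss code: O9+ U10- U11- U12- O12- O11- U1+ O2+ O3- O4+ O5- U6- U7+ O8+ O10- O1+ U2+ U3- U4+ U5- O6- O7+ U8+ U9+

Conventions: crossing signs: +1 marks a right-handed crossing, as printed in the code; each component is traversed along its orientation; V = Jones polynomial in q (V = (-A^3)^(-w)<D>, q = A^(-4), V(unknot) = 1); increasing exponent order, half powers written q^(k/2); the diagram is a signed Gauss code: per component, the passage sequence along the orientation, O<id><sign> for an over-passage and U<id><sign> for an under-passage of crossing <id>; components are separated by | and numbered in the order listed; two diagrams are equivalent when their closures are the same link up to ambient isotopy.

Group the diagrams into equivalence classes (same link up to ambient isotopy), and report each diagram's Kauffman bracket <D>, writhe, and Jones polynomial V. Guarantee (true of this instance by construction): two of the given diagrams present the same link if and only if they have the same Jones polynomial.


grouping into links: {D1, D2} | {D3}
V(D1) = -q^-3 + q^-2 - q^-1 + 3 - q + q^2 - q^3  (w 0, c 12, <D> = -A^-12 + A^-8 - A^-4 + 3 - A^4 + A^8 - A^12)
D2 (bracket -A^-12 + A^-8 - A^-4 + 3 - A^4 + A^8 - A^12; 10 crossings at w = 0): V = -q^-3 + q^-2 - q^-1 + 3 - q + q^2 - q^3
D3 (bracket 1; 12 crossings at w = 0): V = 1
why: V(q) takes 2 values over 3 diagrams, fixing the grouping


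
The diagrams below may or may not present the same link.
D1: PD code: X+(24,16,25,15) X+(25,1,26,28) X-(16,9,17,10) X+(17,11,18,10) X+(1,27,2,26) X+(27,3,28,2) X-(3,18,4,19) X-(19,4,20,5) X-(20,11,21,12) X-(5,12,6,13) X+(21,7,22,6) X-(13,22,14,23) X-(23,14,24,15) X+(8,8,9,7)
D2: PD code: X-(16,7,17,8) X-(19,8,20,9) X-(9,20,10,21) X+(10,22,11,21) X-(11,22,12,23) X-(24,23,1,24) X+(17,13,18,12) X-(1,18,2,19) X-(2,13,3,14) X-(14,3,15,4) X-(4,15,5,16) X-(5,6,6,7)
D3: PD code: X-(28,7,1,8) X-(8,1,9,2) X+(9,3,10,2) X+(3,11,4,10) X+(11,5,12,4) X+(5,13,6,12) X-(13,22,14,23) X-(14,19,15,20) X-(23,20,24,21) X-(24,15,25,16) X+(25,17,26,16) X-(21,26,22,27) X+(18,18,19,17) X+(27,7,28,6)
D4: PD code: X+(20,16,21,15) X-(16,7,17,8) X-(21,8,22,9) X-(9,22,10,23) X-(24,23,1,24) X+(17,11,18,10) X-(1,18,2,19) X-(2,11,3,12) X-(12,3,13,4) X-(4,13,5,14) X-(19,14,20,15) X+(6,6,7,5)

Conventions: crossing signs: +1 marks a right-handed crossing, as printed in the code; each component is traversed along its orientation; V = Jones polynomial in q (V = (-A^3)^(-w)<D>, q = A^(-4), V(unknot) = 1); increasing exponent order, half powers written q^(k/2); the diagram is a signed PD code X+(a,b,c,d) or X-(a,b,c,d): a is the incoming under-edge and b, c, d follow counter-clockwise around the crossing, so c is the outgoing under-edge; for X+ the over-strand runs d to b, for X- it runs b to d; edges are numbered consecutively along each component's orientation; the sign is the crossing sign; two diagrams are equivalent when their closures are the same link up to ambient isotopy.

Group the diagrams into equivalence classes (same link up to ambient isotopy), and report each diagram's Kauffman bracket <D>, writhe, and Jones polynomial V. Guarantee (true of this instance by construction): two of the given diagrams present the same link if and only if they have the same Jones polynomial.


grouping into links: {D1, D3} | {D2, D4}
V(D1) = -q^-3 + q^-2 - q^-1 + 3 - q + q^2 - q^3  (w 0, c 14, <D> = -A^-12 + A^-8 - A^-4 + 3 - A^4 + A^8 - A^12)
V(D2) = -q^-9 + 2q^-8 - 3q^-7 + 3q^-6 - 3q^-5 + 3q^-4 - q^-3 + q^-2  [12 crossings, <D> = A^-16 - A^-12 + 3A^-8 - 3A^-4 + 3 - 3A^4 + 2A^8 - A^12, w = -8]
V(D3) = -q^-3 + q^-2 - q^-1 + 3 - q + q^2 - q^3  [14 crossings, <D> = -A^-12 + A^-8 - A^-4 + 3 - A^4 + A^8 - A^12, w = 0]
V(D4) = -q^-9 + 2q^-8 - 3q^-7 + 3q^-6 - 3q^-5 + 3q^-4 - q^-3 + q^-2  (w -6, c 12, <D> = A^-10 - A^-6 + 3A^-2 - 3A^2 + 3A^6 - 3A^10 + 2A^14 - A^18)
why: 2 values of V(q) split the 4 diagrams


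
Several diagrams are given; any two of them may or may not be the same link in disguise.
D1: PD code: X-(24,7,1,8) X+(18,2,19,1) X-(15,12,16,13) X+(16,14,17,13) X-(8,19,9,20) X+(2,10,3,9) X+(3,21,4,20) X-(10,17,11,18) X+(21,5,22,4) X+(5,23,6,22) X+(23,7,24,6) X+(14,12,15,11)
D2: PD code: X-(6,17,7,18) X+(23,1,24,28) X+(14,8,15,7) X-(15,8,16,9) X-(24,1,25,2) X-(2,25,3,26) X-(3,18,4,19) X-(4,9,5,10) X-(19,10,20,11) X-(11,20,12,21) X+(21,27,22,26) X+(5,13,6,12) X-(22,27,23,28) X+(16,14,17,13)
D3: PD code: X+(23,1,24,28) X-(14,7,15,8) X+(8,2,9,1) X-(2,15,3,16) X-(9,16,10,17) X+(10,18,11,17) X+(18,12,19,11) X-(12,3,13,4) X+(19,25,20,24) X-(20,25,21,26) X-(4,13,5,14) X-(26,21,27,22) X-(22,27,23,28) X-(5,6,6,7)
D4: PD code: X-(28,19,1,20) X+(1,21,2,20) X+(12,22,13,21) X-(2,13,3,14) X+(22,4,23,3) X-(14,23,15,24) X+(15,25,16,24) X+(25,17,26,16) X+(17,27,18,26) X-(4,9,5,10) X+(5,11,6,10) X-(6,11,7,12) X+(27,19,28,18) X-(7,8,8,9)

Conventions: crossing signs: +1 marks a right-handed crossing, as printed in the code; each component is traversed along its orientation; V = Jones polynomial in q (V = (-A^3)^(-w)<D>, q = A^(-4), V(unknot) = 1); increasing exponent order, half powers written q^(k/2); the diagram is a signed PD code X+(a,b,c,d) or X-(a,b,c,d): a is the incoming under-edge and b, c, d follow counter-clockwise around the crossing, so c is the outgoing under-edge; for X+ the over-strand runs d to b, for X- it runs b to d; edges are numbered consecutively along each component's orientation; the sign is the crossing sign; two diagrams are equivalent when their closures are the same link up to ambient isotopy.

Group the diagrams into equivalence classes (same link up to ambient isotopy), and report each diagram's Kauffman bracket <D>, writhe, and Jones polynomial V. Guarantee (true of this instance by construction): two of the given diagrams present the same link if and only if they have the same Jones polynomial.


grouping into links: {D1, D4} | {D2} | {D3}
V(D1) = q - q^2 + 2q^3 - q^4 + q^5 - q^6  (w +4, c 12, <D> = -A^-12 + A^-8 - A^-4 + 2 - A^4 + A^8)
V(D2) = -q^-4 + q^-3 + q^-1  [14 crossings, <D> = A^-8 + 1 - A^4, w = -4]
D3 (bracket A^-16 - A^-12 + 2A^-8 - 2A^-4 + 2 - 2A^4 + A^8; 14 crossings at w = -4): V = q^-5 - 2q^-4 + 2q^-3 - 2q^-2 + 2q^-1 - 1 + q
D4 (bracket -A^-18 + A^-14 - A^-10 + 2A^-6 - A^-2 + A^2; 14 crossings at w = +2): V = q - q^2 + 2q^3 - q^4 + q^5 - q^6
key observation: 3 values of V(q) split the 4 diagrams


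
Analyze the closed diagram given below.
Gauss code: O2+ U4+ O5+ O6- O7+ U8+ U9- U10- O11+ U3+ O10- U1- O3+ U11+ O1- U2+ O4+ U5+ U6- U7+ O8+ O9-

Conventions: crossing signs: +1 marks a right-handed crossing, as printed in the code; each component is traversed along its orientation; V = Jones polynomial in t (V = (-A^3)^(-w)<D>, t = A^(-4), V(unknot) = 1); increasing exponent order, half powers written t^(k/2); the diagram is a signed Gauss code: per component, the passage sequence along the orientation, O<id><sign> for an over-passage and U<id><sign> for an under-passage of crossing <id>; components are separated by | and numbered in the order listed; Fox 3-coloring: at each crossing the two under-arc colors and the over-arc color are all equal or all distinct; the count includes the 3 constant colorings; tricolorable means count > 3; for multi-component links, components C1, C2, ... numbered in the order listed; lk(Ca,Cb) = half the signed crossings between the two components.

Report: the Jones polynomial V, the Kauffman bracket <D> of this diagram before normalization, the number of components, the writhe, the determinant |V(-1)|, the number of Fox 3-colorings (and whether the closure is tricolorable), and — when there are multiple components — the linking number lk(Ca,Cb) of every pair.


V(t) = t^-1 - 1 + 2t - 3t^2 + 3t^3 - 2t^4 + 2t^5 - t^6
bracket: A^-15 - 2A^-11 + 2A^-7 - 3A^-3 + 3A - 2A^5 + A^9 - A^13, w = +3
1 component, writhe +3, over 11 crossings
det 15, colorings 9 of 3^11 — tricolorable
observation: w = +3 (over 11 crossings) is diagram-only; (-A^3)^(-3) removes it from V


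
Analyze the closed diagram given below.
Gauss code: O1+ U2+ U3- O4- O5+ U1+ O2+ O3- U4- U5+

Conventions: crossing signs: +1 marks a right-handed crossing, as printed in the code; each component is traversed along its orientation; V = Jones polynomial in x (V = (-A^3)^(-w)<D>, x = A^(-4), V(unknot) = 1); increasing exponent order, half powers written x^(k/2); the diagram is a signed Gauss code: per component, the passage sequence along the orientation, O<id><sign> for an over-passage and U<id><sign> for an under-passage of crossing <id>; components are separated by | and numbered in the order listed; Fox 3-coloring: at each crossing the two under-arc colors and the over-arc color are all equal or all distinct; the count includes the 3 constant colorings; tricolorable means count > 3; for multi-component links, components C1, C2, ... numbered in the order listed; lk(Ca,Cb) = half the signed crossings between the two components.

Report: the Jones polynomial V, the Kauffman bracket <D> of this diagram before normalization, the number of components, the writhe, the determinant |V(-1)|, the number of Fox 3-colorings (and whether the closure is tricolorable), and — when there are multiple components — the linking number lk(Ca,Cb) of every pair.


V = 1
<D> = -A^3 (w = +1)
1 component over 5 crossings, w = +1
3 Fox colorings among 3^5, |V(-1)| = 1: not tricolorable
why: w = +1 (over 5 crossings) is diagram-only; (-A^3)^(-1) removes it from V


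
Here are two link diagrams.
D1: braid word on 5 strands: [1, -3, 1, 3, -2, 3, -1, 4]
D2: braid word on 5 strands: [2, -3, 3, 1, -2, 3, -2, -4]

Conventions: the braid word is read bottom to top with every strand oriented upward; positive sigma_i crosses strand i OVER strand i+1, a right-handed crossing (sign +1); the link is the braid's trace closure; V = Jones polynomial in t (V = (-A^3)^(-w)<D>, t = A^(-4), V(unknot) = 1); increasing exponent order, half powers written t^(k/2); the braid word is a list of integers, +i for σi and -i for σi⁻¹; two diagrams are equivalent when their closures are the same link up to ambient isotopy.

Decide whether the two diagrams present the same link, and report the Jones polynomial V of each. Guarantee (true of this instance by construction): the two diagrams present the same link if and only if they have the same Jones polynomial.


same link: yes
V(D1) = 1  [8 crossings, <D> = A^6, w = +2]
V(D2) = 1  [8 crossings, <D> = 1, w = 0]
insight: Markov moves rewrite D1 (8 crossings) into D2 (8)
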